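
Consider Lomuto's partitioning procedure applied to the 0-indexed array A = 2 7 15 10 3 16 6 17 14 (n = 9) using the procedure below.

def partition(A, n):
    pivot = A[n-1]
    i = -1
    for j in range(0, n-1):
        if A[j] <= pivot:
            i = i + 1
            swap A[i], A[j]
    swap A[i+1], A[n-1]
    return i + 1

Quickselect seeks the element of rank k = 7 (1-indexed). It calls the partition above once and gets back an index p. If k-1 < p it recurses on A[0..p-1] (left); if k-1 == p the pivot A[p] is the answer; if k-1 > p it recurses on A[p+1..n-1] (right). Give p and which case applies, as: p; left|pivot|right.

5; right

pivot = A[8] = 14; i = -1
j=0: A[0]=2 ≤ 14 → i=0, swap A[0],A[0] (no change) → 2 7 15 10 3 16 6 17 14
j=1: A[1]=7 ≤ 14 → i=1, swap A[1],A[1] (no change) → 2 7 15 10 3 16 6 17 14
j=2: A[2]=15 > 14 → no swap
j=3: A[3]=10 ≤ 14 → i=2, swap A[2],A[3] → 2 7 10 15 3 16 6 17 14
j=4: A[4]=3 ≤ 14 → i=3, swap A[3],A[4] → 2 7 10 3 15 16 6 17 14
j=5: A[5]=16 > 14 → no swap
j=6: A[6]=6 ≤ 14 → i=4, swap A[4],A[6] → 2 7 10 3 6 16 15 17 14
j=7: A[7]=17 > 14 → no swap
final swap A[5],A[8] → 2 7 10 3 6 14 15 17 16; return 5
p = 5; k-1 = 6 > 5 ⇒ right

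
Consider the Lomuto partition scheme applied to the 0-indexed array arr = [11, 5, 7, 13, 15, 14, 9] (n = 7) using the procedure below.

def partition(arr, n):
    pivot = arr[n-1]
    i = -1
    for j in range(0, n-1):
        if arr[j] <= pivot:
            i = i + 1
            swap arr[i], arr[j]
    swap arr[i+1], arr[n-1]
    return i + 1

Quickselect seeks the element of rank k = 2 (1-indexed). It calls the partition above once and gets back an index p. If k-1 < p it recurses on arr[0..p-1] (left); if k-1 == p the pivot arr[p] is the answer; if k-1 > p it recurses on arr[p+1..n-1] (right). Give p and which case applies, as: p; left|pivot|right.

pivot=9, i=-1
j=0: 11>9, skip
j=1: 5≤9, i=0, swap(0,1) ⇒ [5, 11, 7, 13, 15, 14, 9]
j=2: 7≤9, i=1, swap(1,2) ⇒ [5, 7, 11, 13, 15, 14, 9]
j=3: 13>9, skip
j=4: 15>9, skip
j=5: 14>9, skip
swap(2,6) ⇒ [5, 7, 9, 13, 15, 14, 11]; return 2
p = 2; k-1 = 1 < 2 ⇒ left

2; left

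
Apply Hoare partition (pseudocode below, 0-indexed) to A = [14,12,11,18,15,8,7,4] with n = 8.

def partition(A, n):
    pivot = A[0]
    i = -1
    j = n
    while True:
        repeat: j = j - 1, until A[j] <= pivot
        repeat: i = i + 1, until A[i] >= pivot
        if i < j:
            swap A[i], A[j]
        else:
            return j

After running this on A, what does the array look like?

pivot = A[0] = 14; i = -1, j = 8
j→7 (A[7]=4≤14), i→0 (A[0]=14≥14); i<j, swap → [4,12,11,18,15,8,7,14]
j→6 (A[6]=7≤14), i→3 (A[3]=18≥14); i<j, swap → [4,12,11,7,15,8,18,14]
j→5 (A[5]=8≤14), i→4 (A[4]=15≥14); i<j, swap → [4,12,11,7,8,15,18,14]
j→4, i→5; i≥j, return j=4. A = [4,12,11,7,8,15,18,14]

[4,12,11,7,8,15,18,14]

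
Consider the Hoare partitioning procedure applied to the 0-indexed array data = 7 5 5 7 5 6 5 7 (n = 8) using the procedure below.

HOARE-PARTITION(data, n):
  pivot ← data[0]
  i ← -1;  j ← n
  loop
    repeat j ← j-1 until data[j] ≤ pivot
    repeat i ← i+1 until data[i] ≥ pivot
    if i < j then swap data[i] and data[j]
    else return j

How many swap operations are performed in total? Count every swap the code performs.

2

pivot = data[0] = 7; i = -1, j = 8
j→7 (data[7]=7≤7), i→0 (data[0]=7≥7); i<j, swap → 7 5 5 7 5 6 5 7
j→6 (data[6]=5≤7), i→3 (data[3]=7≥7); i<j, swap → 7 5 5 5 5 6 7 7
j→5, i→6; i≥j, return j=5. data = 7 5 5 5 5 6 7 7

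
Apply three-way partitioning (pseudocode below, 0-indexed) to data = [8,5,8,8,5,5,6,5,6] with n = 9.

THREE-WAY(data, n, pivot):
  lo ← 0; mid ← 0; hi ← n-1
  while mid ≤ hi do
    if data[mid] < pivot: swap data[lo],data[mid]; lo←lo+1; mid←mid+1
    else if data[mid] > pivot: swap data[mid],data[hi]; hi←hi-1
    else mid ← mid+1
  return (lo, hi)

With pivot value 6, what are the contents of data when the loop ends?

[5,5,5,5,6,6,8,8,8]

pivot = 6; lo=0, mid=0, hi=8
data[mid]=8>6: swap data[0],data[8]; hi=7 → [6,5,8,8,5,5,6,5,8]
data[mid]=6=6: mid=1
data[mid]=5<6: swap data[0],data[1]; lo=1,mid=2 → [5,6,8,8,5,5,6,5,8]
data[mid]=8>6: swap data[2],data[7]; hi=6 → [5,6,5,8,5,5,6,8,8]
data[mid]=5<6: swap data[1],data[2]; lo=2,mid=3 → [5,5,6,8,5,5,6,8,8]
data[mid]=8>6: swap data[3],data[6]; hi=5 → [5,5,6,6,5,5,8,8,8]
data[mid]=6=6: mid=4
data[mid]=5<6: swap data[2],data[4]; lo=3,mid=5 → [5,5,5,6,6,5,8,8,8]
data[mid]=5<6: swap data[3],data[5]; lo=4,mid=6 → [5,5,5,5,6,6,8,8,8]
end: lo=4, hi=5; data = [5,5,5,5,6,6,8,8,8]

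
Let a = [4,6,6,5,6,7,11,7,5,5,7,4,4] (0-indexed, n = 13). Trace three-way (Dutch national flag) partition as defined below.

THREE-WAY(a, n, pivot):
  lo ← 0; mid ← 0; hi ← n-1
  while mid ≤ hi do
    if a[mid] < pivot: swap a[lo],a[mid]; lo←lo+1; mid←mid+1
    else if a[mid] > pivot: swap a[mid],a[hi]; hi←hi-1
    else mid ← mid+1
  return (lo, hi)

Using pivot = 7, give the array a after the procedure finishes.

lo=0 mid=0 hi=12
4<7: swap(0,0), lo=1 mid=1 ⇒ [4,6,6,5,6,7,11,7,5,5,7,4,4]
6<7: swap(1,1), lo=2 mid=2 ⇒ [4,6,6,5,6,7,11,7,5,5,7,4,4]
6<7: swap(2,2), lo=3 mid=3 ⇒ [4,6,6,5,6,7,11,7,5,5,7,4,4]
5<7: swap(3,3), lo=4 mid=4 ⇒ [4,6,6,5,6,7,11,7,5,5,7,4,4]
6<7: swap(4,4), lo=5 mid=5 ⇒ [4,6,6,5,6,7,11,7,5,5,7,4,4]
7=7: mid=6
11>7: swap(6,12), hi=11 ⇒ [4,6,6,5,6,7,4,7,5,5,7,4,11]
4<7: swap(5,6), lo=6 mid=7 ⇒ [4,6,6,5,6,4,7,7,5,5,7,4,11]
7=7: mid=8
5<7: swap(6,8), lo=7 mid=9 ⇒ [4,6,6,5,6,4,5,7,7,5,7,4,11]
5<7: swap(7,9), lo=8 mid=10 ⇒ [4,6,6,5,6,4,5,5,7,7,7,4,11]
7=7: mid=11
4<7: swap(8,11), lo=9 mid=12 ⇒ [4,6,6,5,6,4,5,5,4,7,7,7,11]
done. lo=9 hi=11; a=[4,6,6,5,6,4,5,5,4,7,7,7,11]

[4,6,6,5,6,4,5,5,4,7,7,7,11]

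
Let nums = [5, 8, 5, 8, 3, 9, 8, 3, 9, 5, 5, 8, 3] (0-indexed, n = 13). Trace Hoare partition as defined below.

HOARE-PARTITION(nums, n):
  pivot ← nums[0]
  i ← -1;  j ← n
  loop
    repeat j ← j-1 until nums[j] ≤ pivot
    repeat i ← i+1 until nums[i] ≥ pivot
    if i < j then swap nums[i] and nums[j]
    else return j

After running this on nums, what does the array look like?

[3, 5, 5, 3, 3, 9, 8, 8, 9, 5, 8, 8, 5]

pivot = nums[0] = 5; i = -1, j = 13
j→12 (nums[12]=3≤5), i→0 (nums[0]=5≥5); i<j, swap → [3, 8, 5, 8, 3, 9, 8, 3, 9, 5, 5, 8, 5]
j→10 (nums[10]=5≤5), i→1 (nums[1]=8≥5); i<j, swap → [3, 5, 5, 8, 3, 9, 8, 3, 9, 5, 8, 8, 5]
j→9 (nums[9]=5≤5), i→2 (nums[2]=5≥5); i<j, swap → [3, 5, 5, 8, 3, 9, 8, 3, 9, 5, 8, 8, 5]
j→7 (nums[7]=3≤5), i→3 (nums[3]=8≥5); i<j, swap → [3, 5, 5, 3, 3, 9, 8, 8, 9, 5, 8, 8, 5]
j→4, i→5; i≥j, return j=4. nums = [3, 5, 5, 3, 3, 9, 8, 8, 9, 5, 8, 8, 5]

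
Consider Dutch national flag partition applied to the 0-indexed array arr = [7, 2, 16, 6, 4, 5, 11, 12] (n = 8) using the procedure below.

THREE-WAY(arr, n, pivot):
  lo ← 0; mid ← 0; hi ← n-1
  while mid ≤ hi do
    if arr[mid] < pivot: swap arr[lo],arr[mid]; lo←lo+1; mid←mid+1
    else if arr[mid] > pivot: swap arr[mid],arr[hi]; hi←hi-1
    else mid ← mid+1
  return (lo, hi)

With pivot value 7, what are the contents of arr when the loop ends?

pivot = 7; lo=0, mid=0, hi=7
arr[mid]=7=7: mid=1
arr[mid]=2<7: swap arr[0],arr[1]; lo=1,mid=2 → [2, 7, 16, 6, 4, 5, 11, 12]
arr[mid]=16>7: swap arr[2],arr[7]; hi=6 → [2, 7, 12, 6, 4, 5, 11, 16]
arr[mid]=12>7: swap arr[2],arr[6]; hi=5 → [2, 7, 11, 6, 4, 5, 12, 16]
arr[mid]=11>7: swap arr[2],arr[5]; hi=4 → [2, 7, 5, 6, 4, 11, 12, 16]
arr[mid]=5<7: swap arr[1],arr[2]; lo=2,mid=3 → [2, 5, 7, 6, 4, 11, 12, 16]
arr[mid]=6<7: swap arr[2],arr[3]; lo=3,mid=4 → [2, 5, 6, 7, 4, 11, 12, 16]
arr[mid]=4<7: swap arr[3],arr[4]; lo=4,mid=5 → [2, 5, 6, 4, 7, 11, 12, 16]
end: lo=4, hi=4; arr = [2, 5, 6, 4, 7, 11, 12, 16]

[2, 5, 6, 4, 7, 11, 12, 16]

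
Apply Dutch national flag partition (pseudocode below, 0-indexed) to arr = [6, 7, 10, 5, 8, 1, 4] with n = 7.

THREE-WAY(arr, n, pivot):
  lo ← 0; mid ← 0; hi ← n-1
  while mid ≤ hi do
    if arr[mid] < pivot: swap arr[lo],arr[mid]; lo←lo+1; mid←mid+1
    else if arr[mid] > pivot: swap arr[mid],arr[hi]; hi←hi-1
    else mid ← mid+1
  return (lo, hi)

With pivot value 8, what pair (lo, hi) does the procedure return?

pivot = 8; lo=0, mid=0, hi=6
arr[mid]=6<8: swap arr[0],arr[0]; lo=1,mid=1 → [6, 7, 10, 5, 8, 1, 4]
arr[mid]=7<8: swap arr[1],arr[1]; lo=2,mid=2 → [6, 7, 10, 5, 8, 1, 4]
arr[mid]=10>8: swap arr[2],arr[6]; hi=5 → [6, 7, 4, 5, 8, 1, 10]
arr[mid]=4<8: swap arr[2],arr[2]; lo=3,mid=3 → [6, 7, 4, 5, 8, 1, 10]
arr[mid]=5<8: swap arr[3],arr[3]; lo=4,mid=4 → [6, 7, 4, 5, 8, 1, 10]
arr[mid]=8=8: mid=5
arr[mid]=1<8: swap arr[4],arr[5]; lo=5,mid=6 → [6, 7, 4, 5, 1, 8, 10]
end: lo=5, hi=5; arr = [6, 7, 4, 5, 1, 8, 10]

(5, 5)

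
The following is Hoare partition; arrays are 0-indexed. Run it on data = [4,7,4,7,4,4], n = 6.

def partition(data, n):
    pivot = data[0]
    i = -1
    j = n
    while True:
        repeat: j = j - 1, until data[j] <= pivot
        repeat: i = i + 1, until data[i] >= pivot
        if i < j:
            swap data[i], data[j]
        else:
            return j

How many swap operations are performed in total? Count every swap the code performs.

2

pivot = data[0] = 4; i = -1, j = 6
j→5 (data[5]=4≤4), i→0 (data[0]=4≥4); i<j, swap → [4,7,4,7,4,4]
j→4 (data[4]=4≤4), i→1 (data[1]=7≥4); i<j, swap → [4,4,4,7,7,4]
j→2, i→2; i≥j, return j=2. data = [4,4,4,7,7,4]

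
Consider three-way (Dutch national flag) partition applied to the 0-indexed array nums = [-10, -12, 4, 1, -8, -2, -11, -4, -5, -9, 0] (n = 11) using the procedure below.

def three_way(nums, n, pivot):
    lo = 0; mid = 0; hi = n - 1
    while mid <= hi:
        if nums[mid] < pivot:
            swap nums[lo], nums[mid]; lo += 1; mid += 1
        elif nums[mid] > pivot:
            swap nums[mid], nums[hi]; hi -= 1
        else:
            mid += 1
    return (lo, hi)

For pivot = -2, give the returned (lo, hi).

lo=0 mid=0 hi=10
-10<-2: swap(0,0), lo=1 mid=1 ⇒ [-10, -12, 4, 1, -8, -2, -11, -4, -5, -9, 0]
-12<-2: swap(1,1), lo=2 mid=2 ⇒ [-10, -12, 4, 1, -8, -2, -11, -4, -5, -9, 0]
4>-2: swap(2,10), hi=9 ⇒ [-10, -12, 0, 1, -8, -2, -11, -4, -5, -9, 4]
0>-2: swap(2,9), hi=8 ⇒ [-10, -12, -9, 1, -8, -2, -11, -4, -5, 0, 4]
-9<-2: swap(2,2), lo=3 mid=3 ⇒ [-10, -12, -9, 1, -8, -2, -11, -4, -5, 0, 4]
1>-2: swap(3,8), hi=7 ⇒ [-10, -12, -9, -5, -8, -2, -11, -4, 1, 0, 4]
-5<-2: swap(3,3), lo=4 mid=4 ⇒ [-10, -12, -9, -5, -8, -2, -11, -4, 1, 0, 4]
-8<-2: swap(4,4), lo=5 mid=5 ⇒ [-10, -12, -9, -5, -8, -2, -11, -4, 1, 0, 4]
-2=-2: mid=6
-11<-2: swap(5,6), lo=6 mid=7 ⇒ [-10, -12, -9, -5, -8, -11, -2, -4, 1, 0, 4]
-4<-2: swap(6,7), lo=7 mid=8 ⇒ [-10, -12, -9, -5, -8, -11, -4, -2, 1, 0, 4]
done. lo=7 hi=7; nums=[-10, -12, -9, -5, -8, -11, -4, -2, 1, 0, 4]

(7, 7)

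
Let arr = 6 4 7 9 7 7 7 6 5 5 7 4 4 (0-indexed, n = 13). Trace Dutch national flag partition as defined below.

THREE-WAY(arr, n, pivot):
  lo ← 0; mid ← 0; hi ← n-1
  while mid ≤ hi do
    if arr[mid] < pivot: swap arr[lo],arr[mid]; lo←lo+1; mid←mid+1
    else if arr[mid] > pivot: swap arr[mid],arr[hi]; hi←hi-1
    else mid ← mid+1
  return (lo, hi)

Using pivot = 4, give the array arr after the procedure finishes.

4 4 4 7 7 7 6 5 5 7 9 7 6

lo=0 mid=0 hi=12
6>4: swap(0,12), hi=11 ⇒ 4 4 7 9 7 7 7 6 5 5 7 4 6
4=4: mid=1
4=4: mid=2
7>4: swap(2,11), hi=10 ⇒ 4 4 4 9 7 7 7 6 5 5 7 7 6
4=4: mid=3
9>4: swap(3,10), hi=9 ⇒ 4 4 4 7 7 7 7 6 5 5 9 7 6
7>4: swap(3,9), hi=8 ⇒ 4 4 4 5 7 7 7 6 5 7 9 7 6
5>4: swap(3,8), hi=7 ⇒ 4 4 4 5 7 7 7 6 5 7 9 7 6
5>4: swap(3,7), hi=6 ⇒ 4 4 4 6 7 7 7 5 5 7 9 7 6
6>4: swap(3,6), hi=5 ⇒ 4 4 4 7 7 7 6 5 5 7 9 7 6
7>4: swap(3,5), hi=4 ⇒ 4 4 4 7 7 7 6 5 5 7 9 7 6
7>4: swap(3,4), hi=3 ⇒ 4 4 4 7 7 7 6 5 5 7 9 7 6
7>4: swap(3,3), hi=2 ⇒ 4 4 4 7 7 7 6 5 5 7 9 7 6
done. lo=0 hi=2; arr=4 4 4 7 7 7 6 5 5 7 9 7 6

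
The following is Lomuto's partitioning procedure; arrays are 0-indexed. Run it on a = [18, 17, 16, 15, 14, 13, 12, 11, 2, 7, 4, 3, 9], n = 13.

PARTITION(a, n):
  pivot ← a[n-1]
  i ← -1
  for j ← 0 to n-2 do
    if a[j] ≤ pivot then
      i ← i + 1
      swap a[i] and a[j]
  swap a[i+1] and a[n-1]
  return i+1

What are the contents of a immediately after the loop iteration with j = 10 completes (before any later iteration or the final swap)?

[2, 7, 4, 15, 14, 13, 12, 11, 18, 17, 16, 3, 9]

pivot=9, i=-1
j=0: 18>9, skip
j=1: 17>9, skip
j=2: 16>9, skip
j=3: 15>9, skip
j=4: 14>9, skip
j=5: 13>9, skip
j=6: 12>9, skip
j=7: 11>9, skip
j=8: 2≤9, i=0, swap(0,8) ⇒ [2, 17, 16, 15, 14, 13, 12, 11, 18, 7, 4, 3, 9]
j=9: 7≤9, i=1, swap(1,9) ⇒ [2, 7, 16, 15, 14, 13, 12, 11, 18, 17, 4, 3, 9]
j=10: 4≤9, i=2, swap(2,10) ⇒ [2, 7, 4, 15, 14, 13, 12, 11, 18, 17, 16, 3, 9]
(after j=10) a = [2, 7, 4, 15, 14, 13, 12, 11, 18, 17, 16, 3, 9]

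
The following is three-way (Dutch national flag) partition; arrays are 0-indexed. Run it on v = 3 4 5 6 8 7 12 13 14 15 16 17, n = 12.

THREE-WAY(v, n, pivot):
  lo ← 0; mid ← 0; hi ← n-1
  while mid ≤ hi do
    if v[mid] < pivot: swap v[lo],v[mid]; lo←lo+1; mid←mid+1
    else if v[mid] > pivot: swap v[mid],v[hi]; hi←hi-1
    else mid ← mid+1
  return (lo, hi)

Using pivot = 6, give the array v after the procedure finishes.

lo=0 mid=0 hi=11
3<6: swap(0,0), lo=1 mid=1 ⇒ 3 4 5 6 8 7 12 13 14 15 16 17
4<6: swap(1,1), lo=2 mid=2 ⇒ 3 4 5 6 8 7 12 13 14 15 16 17
5<6: swap(2,2), lo=3 mid=3 ⇒ 3 4 5 6 8 7 12 13 14 15 16 17
6=6: mid=4
8>6: swap(4,11), hi=10 ⇒ 3 4 5 6 17 7 12 13 14 15 16 8
17>6: swap(4,10), hi=9 ⇒ 3 4 5 6 16 7 12 13 14 15 17 8
16>6: swap(4,9), hi=8 ⇒ 3 4 5 6 15 7 12 13 14 16 17 8
15>6: swap(4,8), hi=7 ⇒ 3 4 5 6 14 7 12 13 15 16 17 8
14>6: swap(4,7), hi=6 ⇒ 3 4 5 6 13 7 12 14 15 16 17 8
13>6: swap(4,6), hi=5 ⇒ 3 4 5 6 12 7 13 14 15 16 17 8
12>6: swap(4,5), hi=4 ⇒ 3 4 5 6 7 12 13 14 15 16 17 8
7>6: swap(4,4), hi=3 ⇒ 3 4 5 6 7 12 13 14 15 16 17 8
done. lo=3 hi=3; v=3 4 5 6 7 12 13 14 15 16 17 8

3 4 5 6 7 12 13 14 15 16 17 8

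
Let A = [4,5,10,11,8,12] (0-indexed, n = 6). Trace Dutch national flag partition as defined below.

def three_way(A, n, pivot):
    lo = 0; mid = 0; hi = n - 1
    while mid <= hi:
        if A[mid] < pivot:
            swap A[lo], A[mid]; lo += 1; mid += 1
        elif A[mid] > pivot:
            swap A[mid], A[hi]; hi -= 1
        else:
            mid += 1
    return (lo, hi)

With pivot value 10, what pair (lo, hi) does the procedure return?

(3, 3)

pivot = 10; lo=0, mid=0, hi=5
A[mid]=4<10: swap A[0],A[0]; lo=1,mid=1 → [4,5,10,11,8,12]
A[mid]=5<10: swap A[1],A[1]; lo=2,mid=2 → [4,5,10,11,8,12]
A[mid]=10=10: mid=3
A[mid]=11>10: swap A[3],A[5]; hi=4 → [4,5,10,12,8,11]
A[mid]=12>10: swap A[3],A[4]; hi=3 → [4,5,10,8,12,11]
A[mid]=8<10: swap A[2],A[3]; lo=3,mid=4 → [4,5,8,10,12,11]
end: lo=3, hi=3; A = [4,5,8,10,12,11]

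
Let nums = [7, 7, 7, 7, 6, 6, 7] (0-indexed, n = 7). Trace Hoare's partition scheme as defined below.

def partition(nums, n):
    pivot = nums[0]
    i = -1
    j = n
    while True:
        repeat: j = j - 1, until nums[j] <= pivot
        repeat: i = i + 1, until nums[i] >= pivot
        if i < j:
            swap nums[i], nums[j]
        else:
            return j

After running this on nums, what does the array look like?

[7, 6, 6, 7, 7, 7, 7]

pivot=7
j stops at 6 (7), i stops at 0 (7); swap ⇒ [7, 7, 7, 7, 6, 6, 7]
j stops at 5 (6), i stops at 1 (7); swap ⇒ [7, 6, 7, 7, 6, 7, 7]
j stops at 4 (6), i stops at 2 (7); swap ⇒ [7, 6, 6, 7, 7, 7, 7]
j stops at 3, i stops at 3; i≥j ⇒ return 3. nums=[7, 6, 6, 7, 7, 7, 7]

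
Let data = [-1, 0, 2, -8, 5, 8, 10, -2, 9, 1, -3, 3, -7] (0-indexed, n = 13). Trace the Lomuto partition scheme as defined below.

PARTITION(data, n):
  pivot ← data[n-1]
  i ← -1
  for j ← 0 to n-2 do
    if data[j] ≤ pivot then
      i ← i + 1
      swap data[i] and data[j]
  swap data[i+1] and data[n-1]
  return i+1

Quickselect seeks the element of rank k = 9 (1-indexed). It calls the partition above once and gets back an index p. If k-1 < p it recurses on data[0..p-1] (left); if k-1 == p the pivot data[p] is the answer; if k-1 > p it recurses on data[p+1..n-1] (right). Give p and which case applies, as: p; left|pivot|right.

1; right

pivot = data[12] = -7; i = -1
j=0: data[0]=-1 > -7 → no swap
j=1: data[1]=0 > -7 → no swap
j=2: data[2]=2 > -7 → no swap
j=3: data[3]=-8 ≤ -7 → i=0, swap data[0],data[3] → [-8, 0, 2, -1, 5, 8, 10, -2, 9, 1, -3, 3, -7]
j=4: data[4]=5 > -7 → no swap
j=5: data[5]=8 > -7 → no swap
j=6: data[6]=10 > -7 → no swap
j=7: data[7]=-2 > -7 → no swap
j=8: data[8]=9 > -7 → no swap
j=9: data[9]=1 > -7 → no swap
j=10: data[10]=-3 > -7 → no swap
j=11: data[11]=3 > -7 → no swap
final swap data[1],data[12] → [-8, -7, 2, -1, 5, 8, 10, -2, 9, 1, -3, 3, 0]; return 1
p = 1; k-1 = 8 > 1 ⇒ right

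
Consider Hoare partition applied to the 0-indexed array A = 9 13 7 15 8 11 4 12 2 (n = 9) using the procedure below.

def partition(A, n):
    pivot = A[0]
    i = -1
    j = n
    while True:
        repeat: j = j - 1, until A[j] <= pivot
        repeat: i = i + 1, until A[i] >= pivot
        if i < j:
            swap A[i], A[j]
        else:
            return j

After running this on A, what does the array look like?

2 4 7 8 15 11 13 12 9

pivot = A[0] = 9; i = -1, j = 9
j→8 (A[8]=2≤9), i→0 (A[0]=9≥9); i<j, swap → 2 13 7 15 8 11 4 12 9
j→6 (A[6]=4≤9), i→1 (A[1]=13≥9); i<j, swap → 2 4 7 15 8 11 13 12 9
j→4 (A[4]=8≤9), i→3 (A[3]=15≥9); i<j, swap → 2 4 7 8 15 11 13 12 9
j→3, i→4; i≥j, return j=3. A = 2 4 7 8 15 11 13 12 9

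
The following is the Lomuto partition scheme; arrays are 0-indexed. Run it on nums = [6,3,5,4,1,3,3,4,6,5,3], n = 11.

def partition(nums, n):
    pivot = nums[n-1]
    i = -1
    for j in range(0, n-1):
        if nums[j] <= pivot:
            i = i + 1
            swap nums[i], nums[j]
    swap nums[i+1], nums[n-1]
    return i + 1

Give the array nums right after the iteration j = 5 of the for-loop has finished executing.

pivot = nums[10] = 3; i = -1
j=0: nums[0]=6 > 3 → no swap
j=1: nums[1]=3 ≤ 3 → i=0, swap nums[0],nums[1] → [3,6,5,4,1,3,3,4,6,5,3]
j=2: nums[2]=5 > 3 → no swap
j=3: nums[3]=4 > 3 → no swap
j=4: nums[4]=1 ≤ 3 → i=1, swap nums[1],nums[4] → [3,1,5,4,6,3,3,4,6,5,3]
j=5: nums[5]=3 ≤ 3 → i=2, swap nums[2],nums[5] → [3,1,3,4,6,5,3,4,6,5,3]
(after j=5) nums = [3,1,3,4,6,5,3,4,6,5,3]

[3,1,3,4,6,5,3,4,6,5,3]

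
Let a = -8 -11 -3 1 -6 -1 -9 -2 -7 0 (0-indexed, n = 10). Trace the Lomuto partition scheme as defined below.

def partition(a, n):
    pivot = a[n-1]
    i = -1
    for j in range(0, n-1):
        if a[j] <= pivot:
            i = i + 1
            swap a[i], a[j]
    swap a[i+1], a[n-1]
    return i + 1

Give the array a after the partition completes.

pivot = a[9] = 0; i = -1
j=0: a[0]=-8 ≤ 0 → i=0, swap a[0],a[0] (no change) → -8 -11 -3 1 -6 -1 -9 -2 -7 0
j=1: a[1]=-11 ≤ 0 → i=1, swap a[1],a[1] (no change) → -8 -11 -3 1 -6 -1 -9 -2 -7 0
j=2: a[2]=-3 ≤ 0 → i=2, swap a[2],a[2] (no change) → -8 -11 -3 1 -6 -1 -9 -2 -7 0
j=3: a[3]=1 > 0 → no swap
j=4: a[4]=-6 ≤ 0 → i=3, swap a[3],a[4] → -8 -11 -3 -6 1 -1 -9 -2 -7 0
j=5: a[5]=-1 ≤ 0 → i=4, swap a[4],a[5] → -8 -11 -3 -6 -1 1 -9 -2 -7 0
j=6: a[6]=-9 ≤ 0 → i=5, swap a[5],a[6] → -8 -11 -3 -6 -1 -9 1 -2 -7 0
j=7: a[7]=-2 ≤ 0 → i=6, swap a[6],a[7] → -8 -11 -3 -6 -1 -9 -2 1 -7 0
j=8: a[8]=-7 ≤ 0 → i=7, swap a[7],a[8] → -8 -11 -3 -6 -1 -9 -2 -7 1 0
final swap a[8],a[9] → -8 -11 -3 -6 -1 -9 -2 -7 0 1; return 8

-8 -11 -3 -6 -1 -9 -2 -7 0 1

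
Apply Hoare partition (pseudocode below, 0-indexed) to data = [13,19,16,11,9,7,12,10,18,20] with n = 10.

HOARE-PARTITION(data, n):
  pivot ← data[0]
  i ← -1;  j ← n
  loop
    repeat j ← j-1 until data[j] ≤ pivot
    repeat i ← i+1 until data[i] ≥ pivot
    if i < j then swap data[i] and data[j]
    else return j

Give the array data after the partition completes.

pivot = data[0] = 13; i = -1, j = 10
j→7 (data[7]=10≤13), i→0 (data[0]=13≥13); i<j, swap → [10,19,16,11,9,7,12,13,18,20]
j→6 (data[6]=12≤13), i→1 (data[1]=19≥13); i<j, swap → [10,12,16,11,9,7,19,13,18,20]
j→5 (data[5]=7≤13), i→2 (data[2]=16≥13); i<j, swap → [10,12,7,11,9,16,19,13,18,20]
j→4, i→5; i≥j, return j=4. data = [10,12,7,11,9,16,19,13,18,20]

[10,12,7,11,9,16,19,13,18,20]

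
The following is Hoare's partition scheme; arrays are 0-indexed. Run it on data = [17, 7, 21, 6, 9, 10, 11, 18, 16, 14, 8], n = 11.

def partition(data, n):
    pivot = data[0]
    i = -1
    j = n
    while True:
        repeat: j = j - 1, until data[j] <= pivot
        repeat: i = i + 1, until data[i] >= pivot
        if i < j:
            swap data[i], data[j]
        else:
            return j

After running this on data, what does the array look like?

pivot = data[0] = 17; i = -1, j = 11
j→10 (data[10]=8≤17), i→0 (data[0]=17≥17); i<j, swap → [8, 7, 21, 6, 9, 10, 11, 18, 16, 14, 17]
j→9 (data[9]=14≤17), i→2 (data[2]=21≥17); i<j, swap → [8, 7, 14, 6, 9, 10, 11, 18, 16, 21, 17]
j→8 (data[8]=16≤17), i→7 (data[7]=18≥17); i<j, swap → [8, 7, 14, 6, 9, 10, 11, 16, 18, 21, 17]
j→7, i→8; i≥j, return j=7. data = [8, 7, 14, 6, 9, 10, 11, 16, 18, 21, 17]

[8, 7, 14, 6, 9, 10, 11, 16, 18, 21, 17]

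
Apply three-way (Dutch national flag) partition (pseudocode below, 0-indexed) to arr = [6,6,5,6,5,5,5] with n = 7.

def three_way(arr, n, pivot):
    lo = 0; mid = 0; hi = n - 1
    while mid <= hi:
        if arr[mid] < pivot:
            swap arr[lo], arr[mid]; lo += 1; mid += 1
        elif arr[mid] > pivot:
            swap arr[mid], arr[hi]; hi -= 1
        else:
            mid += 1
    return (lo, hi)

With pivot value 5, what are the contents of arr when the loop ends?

[5,5,5,5,6,6,6]

lo=0 mid=0 hi=6
6>5: swap(0,6), hi=5 ⇒ [5,6,5,6,5,5,6]
5=5: mid=1
6>5: swap(1,5), hi=4 ⇒ [5,5,5,6,5,6,6]
5=5: mid=2
5=5: mid=3
6>5: swap(3,4), hi=3 ⇒ [5,5,5,5,6,6,6]
5=5: mid=4
done. lo=0 hi=3; arr=[5,5,5,5,6,6,6]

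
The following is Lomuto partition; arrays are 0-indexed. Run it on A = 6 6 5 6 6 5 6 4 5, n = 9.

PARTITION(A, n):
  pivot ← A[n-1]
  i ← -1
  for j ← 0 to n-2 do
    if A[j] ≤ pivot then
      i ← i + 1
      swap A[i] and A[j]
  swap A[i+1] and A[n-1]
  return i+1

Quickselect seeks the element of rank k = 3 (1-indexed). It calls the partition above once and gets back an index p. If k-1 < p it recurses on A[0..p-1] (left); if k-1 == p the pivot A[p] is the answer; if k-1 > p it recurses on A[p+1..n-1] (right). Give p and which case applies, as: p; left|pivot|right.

pivot=5, i=-1
j=0: 6>5, skip
j=1: 6>5, skip
j=2: 5≤5, i=0, swap(0,2) ⇒ 5 6 6 6 6 5 6 4 5
j=3: 6>5, skip
j=4: 6>5, skip
j=5: 5≤5, i=1, swap(1,5) ⇒ 5 5 6 6 6 6 6 4 5
j=6: 6>5, skip
j=7: 4≤5, i=2, swap(2,7) ⇒ 5 5 4 6 6 6 6 6 5
swap(3,8) ⇒ 5 5 4 5 6 6 6 6 6; return 3
p = 3; k-1 = 2 < 3 ⇒ left

3; left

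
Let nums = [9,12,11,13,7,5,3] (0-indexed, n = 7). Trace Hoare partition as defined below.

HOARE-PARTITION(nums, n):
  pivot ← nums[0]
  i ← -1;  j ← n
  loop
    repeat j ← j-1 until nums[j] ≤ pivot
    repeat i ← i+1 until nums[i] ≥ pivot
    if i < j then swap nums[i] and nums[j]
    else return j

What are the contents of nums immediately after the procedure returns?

pivot = nums[0] = 9; i = -1, j = 7
j→6 (nums[6]=3≤9), i→0 (nums[0]=9≥9); i<j, swap → [3,12,11,13,7,5,9]
j→5 (nums[5]=5≤9), i→1 (nums[1]=12≥9); i<j, swap → [3,5,11,13,7,12,9]
j→4 (nums[4]=7≤9), i→2 (nums[2]=11≥9); i<j, swap → [3,5,7,13,11,12,9]
j→2, i→3; i≥j, return j=2. nums = [3,5,7,13,11,12,9]

[3,5,7,13,11,12,9]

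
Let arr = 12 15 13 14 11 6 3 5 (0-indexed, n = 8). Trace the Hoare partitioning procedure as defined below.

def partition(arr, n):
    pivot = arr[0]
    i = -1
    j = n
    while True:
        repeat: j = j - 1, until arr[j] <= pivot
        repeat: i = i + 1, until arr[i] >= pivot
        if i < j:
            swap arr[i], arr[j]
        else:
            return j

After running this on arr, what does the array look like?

5 3 6 11 14 13 15 12

pivot=12
j stops at 7 (5), i stops at 0 (12); swap ⇒ 5 15 13 14 11 6 3 12
j stops at 6 (3), i stops at 1 (15); swap ⇒ 5 3 13 14 11 6 15 12
j stops at 5 (6), i stops at 2 (13); swap ⇒ 5 3 6 14 11 13 15 12
j stops at 4 (11), i stops at 3 (14); swap ⇒ 5 3 6 11 14 13 15 12
j stops at 3, i stops at 4; i≥j ⇒ return 3. arr=5 3 6 11 14 13 15 12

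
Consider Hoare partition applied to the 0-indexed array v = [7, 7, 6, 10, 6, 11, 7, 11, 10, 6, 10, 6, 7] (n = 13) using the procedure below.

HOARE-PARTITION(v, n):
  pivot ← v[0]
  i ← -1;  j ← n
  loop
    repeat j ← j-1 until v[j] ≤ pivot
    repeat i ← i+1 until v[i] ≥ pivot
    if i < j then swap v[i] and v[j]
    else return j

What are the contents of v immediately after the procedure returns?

[7, 6, 6, 6, 6, 7, 11, 11, 10, 10, 10, 7, 7]

pivot = v[0] = 7; i = -1, j = 13
j→12 (v[12]=7≤7), i→0 (v[0]=7≥7); i<j, swap → [7, 7, 6, 10, 6, 11, 7, 11, 10, 6, 10, 6, 7]
j→11 (v[11]=6≤7), i→1 (v[1]=7≥7); i<j, swap → [7, 6, 6, 10, 6, 11, 7, 11, 10, 6, 10, 7, 7]
j→9 (v[9]=6≤7), i→3 (v[3]=10≥7); i<j, swap → [7, 6, 6, 6, 6, 11, 7, 11, 10, 10, 10, 7, 7]
j→6 (v[6]=7≤7), i→5 (v[5]=11≥7); i<j, swap → [7, 6, 6, 6, 6, 7, 11, 11, 10, 10, 10, 7, 7]
j→5, i→6; i≥j, return j=5. v = [7, 6, 6, 6, 6, 7, 11, 11, 10, 10, 10, 7, 7]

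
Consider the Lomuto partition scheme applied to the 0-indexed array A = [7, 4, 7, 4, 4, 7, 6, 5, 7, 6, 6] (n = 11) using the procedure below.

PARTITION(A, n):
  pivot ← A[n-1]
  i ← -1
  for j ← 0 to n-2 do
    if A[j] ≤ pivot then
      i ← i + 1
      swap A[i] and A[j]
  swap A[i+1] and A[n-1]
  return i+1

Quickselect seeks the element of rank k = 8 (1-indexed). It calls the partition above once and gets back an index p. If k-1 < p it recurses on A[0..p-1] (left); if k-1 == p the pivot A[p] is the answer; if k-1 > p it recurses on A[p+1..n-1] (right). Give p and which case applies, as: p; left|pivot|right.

6; right

pivot=6, i=-1
j=0: 7>6, skip
j=1: 4≤6, i=0, swap(0,1) ⇒ [4, 7, 7, 4, 4, 7, 6, 5, 7, 6, 6]
j=2: 7>6, skip
j=3: 4≤6, i=1, swap(1,3) ⇒ [4, 4, 7, 7, 4, 7, 6, 5, 7, 6, 6]
j=4: 4≤6, i=2, swap(2,4) ⇒ [4, 4, 4, 7, 7, 7, 6, 5, 7, 6, 6]
j=5: 7>6, skip
j=6: 6≤6, i=3, swap(3,6) ⇒ [4, 4, 4, 6, 7, 7, 7, 5, 7, 6, 6]
j=7: 5≤6, i=4, swap(4,7) ⇒ [4, 4, 4, 6, 5, 7, 7, 7, 7, 6, 6]
j=8: 7>6, skip
j=9: 6≤6, i=5, swap(5,9) ⇒ [4, 4, 4, 6, 5, 6, 7, 7, 7, 7, 6]
swap(6,10) ⇒ [4, 4, 4, 6, 5, 6, 6, 7, 7, 7, 7]; return 6
p = 6; k-1 = 7 > 6 ⇒ right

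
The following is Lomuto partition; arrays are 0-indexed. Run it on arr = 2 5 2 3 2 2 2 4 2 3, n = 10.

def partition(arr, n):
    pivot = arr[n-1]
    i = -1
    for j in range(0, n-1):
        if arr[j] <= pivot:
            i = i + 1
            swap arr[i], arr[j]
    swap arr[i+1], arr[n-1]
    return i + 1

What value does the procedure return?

pivot = arr[9] = 3; i = -1
j=0: arr[0]=2 ≤ 3 → i=0, swap arr[0],arr[0] (no change) → 2 5 2 3 2 2 2 4 2 3
j=1: arr[1]=5 > 3 → no swap
j=2: arr[2]=2 ≤ 3 → i=1, swap arr[1],arr[2] → 2 2 5 3 2 2 2 4 2 3
j=3: arr[3]=3 ≤ 3 → i=2, swap arr[2],arr[3] → 2 2 3 5 2 2 2 4 2 3
j=4: arr[4]=2 ≤ 3 → i=3, swap arr[3],arr[4] → 2 2 3 2 5 2 2 4 2 3
j=5: arr[5]=2 ≤ 3 → i=4, swap arr[4],arr[5] → 2 2 3 2 2 5 2 4 2 3
j=6: arr[6]=2 ≤ 3 → i=5, swap arr[5],arr[6] → 2 2 3 2 2 2 5 4 2 3
j=7: arr[7]=4 > 3 → no swap
j=8: arr[8]=2 ≤ 3 → i=6, swap arr[6],arr[8] → 2 2 3 2 2 2 2 4 5 3
final swap arr[7],arr[9] → 2 2 3 2 2 2 2 3 5 4; return 7

7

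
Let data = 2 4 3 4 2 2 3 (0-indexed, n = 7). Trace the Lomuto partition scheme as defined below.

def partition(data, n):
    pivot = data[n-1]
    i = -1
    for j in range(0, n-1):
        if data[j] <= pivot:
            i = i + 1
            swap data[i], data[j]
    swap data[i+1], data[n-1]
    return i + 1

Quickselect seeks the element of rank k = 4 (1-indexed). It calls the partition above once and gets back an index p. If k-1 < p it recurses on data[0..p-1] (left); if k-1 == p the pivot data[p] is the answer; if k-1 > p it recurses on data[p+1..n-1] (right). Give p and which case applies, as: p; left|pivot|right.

4; left

pivot=3, i=-1
j=0: 2≤3, i=0, swap(0,0) ⇒ 2 4 3 4 2 2 3
j=1: 4>3, skip
j=2: 3≤3, i=1, swap(1,2) ⇒ 2 3 4 4 2 2 3
j=3: 4>3, skip
j=4: 2≤3, i=2, swap(2,4) ⇒ 2 3 2 4 4 2 3
j=5: 2≤3, i=3, swap(3,5) ⇒ 2 3 2 2 4 4 3
swap(4,6) ⇒ 2 3 2 2 3 4 4; return 4
p = 4; k-1 = 3 < 4 ⇒ left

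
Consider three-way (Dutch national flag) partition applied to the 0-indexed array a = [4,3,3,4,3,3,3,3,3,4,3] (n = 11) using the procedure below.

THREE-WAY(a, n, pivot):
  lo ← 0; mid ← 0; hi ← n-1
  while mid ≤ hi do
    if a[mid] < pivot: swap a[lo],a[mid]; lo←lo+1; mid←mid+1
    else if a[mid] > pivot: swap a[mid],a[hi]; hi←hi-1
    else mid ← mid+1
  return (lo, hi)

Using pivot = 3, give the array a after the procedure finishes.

[3,3,3,3,3,3,3,3,4,4,4]

pivot = 3; lo=0, mid=0, hi=10
a[mid]=4>3: swap a[0],a[10]; hi=9 → [3,3,3,4,3,3,3,3,3,4,4]
a[mid]=3=3: mid=1
a[mid]=3=3: mid=2
a[mid]=3=3: mid=3
a[mid]=4>3: swap a[3],a[9]; hi=8 → [3,3,3,4,3,3,3,3,3,4,4]
a[mid]=4>3: swap a[3],a[8]; hi=7 → [3,3,3,3,3,3,3,3,4,4,4]
a[mid]=3=3: mid=4
a[mid]=3=3: mid=5
a[mid]=3=3: mid=6
a[mid]=3=3: mid=7
a[mid]=3=3: mid=8
end: lo=0, hi=7; a = [3,3,3,3,3,3,3,3,4,4,4]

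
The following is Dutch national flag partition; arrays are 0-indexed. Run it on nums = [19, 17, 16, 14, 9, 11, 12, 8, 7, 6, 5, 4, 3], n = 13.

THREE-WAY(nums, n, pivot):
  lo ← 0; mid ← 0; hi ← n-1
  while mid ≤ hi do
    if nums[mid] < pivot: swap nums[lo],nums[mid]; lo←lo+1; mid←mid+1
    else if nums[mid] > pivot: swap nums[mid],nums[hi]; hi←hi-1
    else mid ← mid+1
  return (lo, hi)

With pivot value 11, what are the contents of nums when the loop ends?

[3, 4, 5, 6, 9, 7, 8, 11, 12, 14, 16, 17, 19]

pivot = 11; lo=0, mid=0, hi=12
nums[mid]=19>11: swap nums[0],nums[12]; hi=11 → [3, 17, 16, 14, 9, 11, 12, 8, 7, 6, 5, 4, 19]
nums[mid]=3<11: swap nums[0],nums[0]; lo=1,mid=1 → [3, 17, 16, 14, 9, 11, 12, 8, 7, 6, 5, 4, 19]
nums[mid]=17>11: swap nums[1],nums[11]; hi=10 → [3, 4, 16, 14, 9, 11, 12, 8, 7, 6, 5, 17, 19]
nums[mid]=4<11: swap nums[1],nums[1]; lo=2,mid=2 → [3, 4, 16, 14, 9, 11, 12, 8, 7, 6, 5, 17, 19]
nums[mid]=16>11: swap nums[2],nums[10]; hi=9 → [3, 4, 5, 14, 9, 11, 12, 8, 7, 6, 16, 17, 19]
nums[mid]=5<11: swap nums[2],nums[2]; lo=3,mid=3 → [3, 4, 5, 14, 9, 11, 12, 8, 7, 6, 16, 17, 19]
nums[mid]=14>11: swap nums[3],nums[9]; hi=8 → [3, 4, 5, 6, 9, 11, 12, 8, 7, 14, 16, 17, 19]
nums[mid]=6<11: swap nums[3],nums[3]; lo=4,mid=4 → [3, 4, 5, 6, 9, 11, 12, 8, 7, 14, 16, 17, 19]
nums[mid]=9<11: swap nums[4],nums[4]; lo=5,mid=5 → [3, 4, 5, 6, 9, 11, 12, 8, 7, 14, 16, 17, 19]
nums[mid]=11=11: mid=6
nums[mid]=12>11: swap nums[6],nums[8]; hi=7 → [3, 4, 5, 6, 9, 11, 7, 8, 12, 14, 16, 17, 19]
nums[mid]=7<11: swap nums[5],nums[6]; lo=6,mid=7 → [3, 4, 5, 6, 9, 7, 11, 8, 12, 14, 16, 17, 19]
nums[mid]=8<11: swap nums[6],nums[7]; lo=7,mid=8 → [3, 4, 5, 6, 9, 7, 8, 11, 12, 14, 16, 17, 19]
end: lo=7, hi=7; nums = [3, 4, 5, 6, 9, 7, 8, 11, 12, 14, 16, 17, 19]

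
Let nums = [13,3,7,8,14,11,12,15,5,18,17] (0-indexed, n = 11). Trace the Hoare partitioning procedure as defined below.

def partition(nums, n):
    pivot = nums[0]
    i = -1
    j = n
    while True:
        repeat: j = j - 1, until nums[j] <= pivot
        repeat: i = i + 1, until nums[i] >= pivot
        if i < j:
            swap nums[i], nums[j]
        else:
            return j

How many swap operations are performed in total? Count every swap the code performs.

pivot = nums[0] = 13; i = -1, j = 11
j→8 (nums[8]=5≤13), i→0 (nums[0]=13≥13); i<j, swap → [5,3,7,8,14,11,12,15,13,18,17]
j→6 (nums[6]=12≤13), i→4 (nums[4]=14≥13); i<j, swap → [5,3,7,8,12,11,14,15,13,18,17]
j→5, i→6; i≥j, return j=5. nums = [5,3,7,8,12,11,14,15,13,18,17]

2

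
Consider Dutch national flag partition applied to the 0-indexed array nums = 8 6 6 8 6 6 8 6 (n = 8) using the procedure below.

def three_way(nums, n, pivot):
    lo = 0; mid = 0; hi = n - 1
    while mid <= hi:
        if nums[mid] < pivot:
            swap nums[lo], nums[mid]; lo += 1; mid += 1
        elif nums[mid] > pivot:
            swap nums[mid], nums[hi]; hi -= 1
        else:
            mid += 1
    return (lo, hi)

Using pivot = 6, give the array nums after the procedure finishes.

6 6 6 6 6 8 8 8

pivot = 6; lo=0, mid=0, hi=7
nums[mid]=8>6: swap nums[0],nums[7]; hi=6 → 6 6 6 8 6 6 8 8
nums[mid]=6=6: mid=1
nums[mid]=6=6: mid=2
nums[mid]=6=6: mid=3
nums[mid]=8>6: swap nums[3],nums[6]; hi=5 → 6 6 6 8 6 6 8 8
nums[mid]=8>6: swap nums[3],nums[5]; hi=4 → 6 6 6 6 6 8 8 8
nums[mid]=6=6: mid=4
nums[mid]=6=6: mid=5
end: lo=0, hi=4; nums = 6 6 6 6 6 8 8 8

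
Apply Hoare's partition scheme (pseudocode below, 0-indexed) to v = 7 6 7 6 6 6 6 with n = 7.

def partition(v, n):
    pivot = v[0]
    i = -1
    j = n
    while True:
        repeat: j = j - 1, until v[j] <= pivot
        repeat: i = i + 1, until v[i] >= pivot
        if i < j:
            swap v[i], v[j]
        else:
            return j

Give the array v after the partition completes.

6 6 6 6 6 7 7

pivot = v[0] = 7; i = -1, j = 7
j→6 (v[6]=6≤7), i→0 (v[0]=7≥7); i<j, swap → 6 6 7 6 6 6 7
j→5 (v[5]=6≤7), i→2 (v[2]=7≥7); i<j, swap → 6 6 6 6 6 7 7
j→4, i→5; i≥j, return j=4. v = 6 6 6 6 6 7 7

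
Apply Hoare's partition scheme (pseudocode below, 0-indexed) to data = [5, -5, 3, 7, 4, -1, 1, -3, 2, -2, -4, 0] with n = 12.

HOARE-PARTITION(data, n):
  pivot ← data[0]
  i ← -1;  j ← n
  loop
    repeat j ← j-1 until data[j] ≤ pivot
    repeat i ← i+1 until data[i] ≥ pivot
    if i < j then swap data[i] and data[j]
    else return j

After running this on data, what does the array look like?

pivot=5
j stops at 11 (0), i stops at 0 (5); swap ⇒ [0, -5, 3, 7, 4, -1, 1, -3, 2, -2, -4, 5]
j stops at 10 (-4), i stops at 3 (7); swap ⇒ [0, -5, 3, -4, 4, -1, 1, -3, 2, -2, 7, 5]
j stops at 9, i stops at 10; i≥j ⇒ return 9. data=[0, -5, 3, -4, 4, -1, 1, -3, 2, -2, 7, 5]

[0, -5, 3, -4, 4, -1, 1, -3, 2, -2, 7, 5]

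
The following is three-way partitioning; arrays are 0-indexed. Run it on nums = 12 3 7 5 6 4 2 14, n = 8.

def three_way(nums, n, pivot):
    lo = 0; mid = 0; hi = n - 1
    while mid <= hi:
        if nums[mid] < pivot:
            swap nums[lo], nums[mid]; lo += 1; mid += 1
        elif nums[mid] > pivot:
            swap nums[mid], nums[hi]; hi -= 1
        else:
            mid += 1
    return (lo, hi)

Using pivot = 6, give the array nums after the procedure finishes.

pivot = 6; lo=0, mid=0, hi=7
nums[mid]=12>6: swap nums[0],nums[7]; hi=6 → 14 3 7 5 6 4 2 12
nums[mid]=14>6: swap nums[0],nums[6]; hi=5 → 2 3 7 5 6 4 14 12
nums[mid]=2<6: swap nums[0],nums[0]; lo=1,mid=1 → 2 3 7 5 6 4 14 12
nums[mid]=3<6: swap nums[1],nums[1]; lo=2,mid=2 → 2 3 7 5 6 4 14 12
nums[mid]=7>6: swap nums[2],nums[5]; hi=4 → 2 3 4 5 6 7 14 12
nums[mid]=4<6: swap nums[2],nums[2]; lo=3,mid=3 → 2 3 4 5 6 7 14 12
nums[mid]=5<6: swap nums[3],nums[3]; lo=4,mid=4 → 2 3 4 5 6 7 14 12
nums[mid]=6=6: mid=5
end: lo=4, hi=4; nums = 2 3 4 5 6 7 14 12

2 3 4 5 6 7 14 12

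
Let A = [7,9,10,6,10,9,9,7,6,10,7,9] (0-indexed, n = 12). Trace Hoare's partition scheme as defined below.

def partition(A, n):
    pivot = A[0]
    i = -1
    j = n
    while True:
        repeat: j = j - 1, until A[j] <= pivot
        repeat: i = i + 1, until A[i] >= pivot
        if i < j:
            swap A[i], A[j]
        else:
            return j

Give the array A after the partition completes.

pivot = A[0] = 7; i = -1, j = 12
j→10 (A[10]=7≤7), i→0 (A[0]=7≥7); i<j, swap → [7,9,10,6,10,9,9,7,6,10,7,9]
j→8 (A[8]=6≤7), i→1 (A[1]=9≥7); i<j, swap → [7,6,10,6,10,9,9,7,9,10,7,9]
j→7 (A[7]=7≤7), i→2 (A[2]=10≥7); i<j, swap → [7,6,7,6,10,9,9,10,9,10,7,9]
j→3, i→4; i≥j, return j=3. A = [7,6,7,6,10,9,9,10,9,10,7,9]

[7,6,7,6,10,9,9,10,9,10,7,9]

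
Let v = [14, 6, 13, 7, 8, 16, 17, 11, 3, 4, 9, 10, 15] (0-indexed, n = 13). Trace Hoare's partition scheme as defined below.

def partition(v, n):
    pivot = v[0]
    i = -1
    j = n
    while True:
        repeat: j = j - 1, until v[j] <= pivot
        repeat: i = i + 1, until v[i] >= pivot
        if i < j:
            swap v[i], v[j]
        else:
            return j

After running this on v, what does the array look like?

[10, 6, 13, 7, 8, 9, 4, 11, 3, 17, 16, 14, 15]

pivot=14
j stops at 11 (10), i stops at 0 (14); swap ⇒ [10, 6, 13, 7, 8, 16, 17, 11, 3, 4, 9, 14, 15]
j stops at 10 (9), i stops at 5 (16); swap ⇒ [10, 6, 13, 7, 8, 9, 17, 11, 3, 4, 16, 14, 15]
j stops at 9 (4), i stops at 6 (17); swap ⇒ [10, 6, 13, 7, 8, 9, 4, 11, 3, 17, 16, 14, 15]
j stops at 8, i stops at 9; i≥j ⇒ return 8. v=[10, 6, 13, 7, 8, 9, 4, 11, 3, 17, 16, 14, 15]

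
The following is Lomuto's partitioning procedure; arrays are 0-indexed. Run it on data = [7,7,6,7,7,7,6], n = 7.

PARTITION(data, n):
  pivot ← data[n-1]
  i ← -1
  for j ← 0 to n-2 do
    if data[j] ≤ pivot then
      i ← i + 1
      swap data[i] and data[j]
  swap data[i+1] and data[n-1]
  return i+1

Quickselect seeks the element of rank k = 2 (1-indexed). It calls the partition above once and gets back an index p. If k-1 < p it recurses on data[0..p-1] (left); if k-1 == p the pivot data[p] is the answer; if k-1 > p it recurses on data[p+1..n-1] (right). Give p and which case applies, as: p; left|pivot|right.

1; pivot

pivot=6, i=-1
j=0: 7>6, skip
j=1: 7>6, skip
j=2: 6≤6, i=0, swap(0,2) ⇒ [6,7,7,7,7,7,6]
j=3: 7>6, skip
j=4: 7>6, skip
j=5: 7>6, skip
swap(1,6) ⇒ [6,6,7,7,7,7,7]; return 1
p = 1; k-1 = 1 == 1 ⇒ pivot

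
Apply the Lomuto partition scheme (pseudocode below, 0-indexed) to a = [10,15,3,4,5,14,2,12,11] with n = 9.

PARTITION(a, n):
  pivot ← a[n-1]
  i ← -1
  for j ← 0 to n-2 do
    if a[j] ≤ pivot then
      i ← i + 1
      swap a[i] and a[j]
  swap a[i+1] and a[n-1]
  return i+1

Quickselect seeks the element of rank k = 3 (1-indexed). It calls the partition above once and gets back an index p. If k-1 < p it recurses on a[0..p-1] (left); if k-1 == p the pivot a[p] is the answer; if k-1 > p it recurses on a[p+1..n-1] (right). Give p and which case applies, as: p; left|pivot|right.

5; left

pivot = a[8] = 11; i = -1
j=0: a[0]=10 ≤ 11 → i=0, swap a[0],a[0] (no change) → [10,15,3,4,5,14,2,12,11]
j=1: a[1]=15 > 11 → no swap
j=2: a[2]=3 ≤ 11 → i=1, swap a[1],a[2] → [10,3,15,4,5,14,2,12,11]
j=3: a[3]=4 ≤ 11 → i=2, swap a[2],a[3] → [10,3,4,15,5,14,2,12,11]
j=4: a[4]=5 ≤ 11 → i=3, swap a[3],a[4] → [10,3,4,5,15,14,2,12,11]
j=5: a[5]=14 > 11 → no swap
j=6: a[6]=2 ≤ 11 → i=4, swap a[4],a[6] → [10,3,4,5,2,14,15,12,11]
j=7: a[7]=12 > 11 → no swap
final swap a[5],a[8] → [10,3,4,5,2,11,15,12,14]; return 5
p = 5; k-1 = 2 < 5 ⇒ left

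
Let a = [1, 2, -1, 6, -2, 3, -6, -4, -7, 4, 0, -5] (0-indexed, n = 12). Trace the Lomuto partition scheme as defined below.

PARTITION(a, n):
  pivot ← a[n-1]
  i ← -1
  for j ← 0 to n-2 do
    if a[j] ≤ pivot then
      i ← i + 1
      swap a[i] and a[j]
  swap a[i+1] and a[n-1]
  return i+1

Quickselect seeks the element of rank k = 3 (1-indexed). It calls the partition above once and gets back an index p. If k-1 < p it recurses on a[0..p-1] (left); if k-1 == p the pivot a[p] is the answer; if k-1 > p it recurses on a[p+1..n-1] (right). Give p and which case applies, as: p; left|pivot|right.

2; pivot

pivot = a[11] = -5; i = -1
j=0: a[0]=1 > -5 → no swap
j=1: a[1]=2 > -5 → no swap
j=2: a[2]=-1 > -5 → no swap
j=3: a[3]=6 > -5 → no swap
j=4: a[4]=-2 > -5 → no swap
j=5: a[5]=3 > -5 → no swap
j=6: a[6]=-6 ≤ -5 → i=0, swap a[0],a[6] → [-6, 2, -1, 6, -2, 3, 1, -4, -7, 4, 0, -5]
j=7: a[7]=-4 > -5 → no swap
j=8: a[8]=-7 ≤ -5 → i=1, swap a[1],a[8] → [-6, -7, -1, 6, -2, 3, 1, -4, 2, 4, 0, -5]
j=9: a[9]=4 > -5 → no swap
j=10: a[10]=0 > -5 → no swap
final swap a[2],a[11] → [-6, -7, -5, 6, -2, 3, 1, -4, 2, 4, 0, -1]; return 2
p = 2; k-1 = 2 == 2 ⇒ pivot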